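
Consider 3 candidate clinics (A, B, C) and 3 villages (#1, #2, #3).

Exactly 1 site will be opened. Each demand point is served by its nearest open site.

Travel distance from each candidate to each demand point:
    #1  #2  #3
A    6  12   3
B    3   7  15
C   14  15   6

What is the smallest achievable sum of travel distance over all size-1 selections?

21

Open {A}.
  #1→A 6, #2→A 12, #3→A 3  ⇒ total 21.
Compare {B}: total 25.
Compare {C}: total 35.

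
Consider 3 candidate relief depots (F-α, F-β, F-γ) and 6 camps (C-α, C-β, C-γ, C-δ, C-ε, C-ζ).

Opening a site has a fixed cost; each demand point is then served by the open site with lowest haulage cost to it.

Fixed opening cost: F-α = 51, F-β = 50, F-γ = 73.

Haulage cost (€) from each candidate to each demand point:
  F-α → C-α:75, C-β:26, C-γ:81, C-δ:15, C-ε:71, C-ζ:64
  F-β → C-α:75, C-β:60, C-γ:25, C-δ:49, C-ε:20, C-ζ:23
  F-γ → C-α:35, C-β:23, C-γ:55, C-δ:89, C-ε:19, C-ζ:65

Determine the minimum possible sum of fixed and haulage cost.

Open {F-α, F-β}: assign each demand point to its cheapest open site.
  C-α→F-α 75, C-β→F-α 26, C-γ→F-β 25, C-δ→F-α 15, C-ε→F-β 20, C-ζ→F-β 23
  haulage cost 184, fixed 101 → total 285.
Compare {F-β, F-γ}: haulage cost 174 + fixed 123 = 297.
Compare {F-β}: haulage cost 252 + fixed 50 = 302.
Compare {F-α, F-β, F-γ}: haulage cost 140 + fixed 174 = 314.
All other subsets cost ≥ 297. Minimum total cost: 285.

285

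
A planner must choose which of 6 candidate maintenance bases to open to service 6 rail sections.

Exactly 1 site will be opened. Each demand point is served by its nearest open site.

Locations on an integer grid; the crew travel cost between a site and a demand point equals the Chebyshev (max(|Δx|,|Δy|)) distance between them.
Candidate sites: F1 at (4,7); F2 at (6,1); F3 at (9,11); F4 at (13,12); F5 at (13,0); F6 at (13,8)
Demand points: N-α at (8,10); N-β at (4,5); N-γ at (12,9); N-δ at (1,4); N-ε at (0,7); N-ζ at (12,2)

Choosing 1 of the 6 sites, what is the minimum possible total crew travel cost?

Open {F1}.
  N-α→F1 4, N-β→F1 2, N-γ→F1 8, N-δ→F1 3, N-ε→F1 4, N-ζ→F1 8  ⇒ total 29.
Compare {F3}: total 36.
Compare {F2}: total 38.
No size-1 selection does better; minimum is 29.

29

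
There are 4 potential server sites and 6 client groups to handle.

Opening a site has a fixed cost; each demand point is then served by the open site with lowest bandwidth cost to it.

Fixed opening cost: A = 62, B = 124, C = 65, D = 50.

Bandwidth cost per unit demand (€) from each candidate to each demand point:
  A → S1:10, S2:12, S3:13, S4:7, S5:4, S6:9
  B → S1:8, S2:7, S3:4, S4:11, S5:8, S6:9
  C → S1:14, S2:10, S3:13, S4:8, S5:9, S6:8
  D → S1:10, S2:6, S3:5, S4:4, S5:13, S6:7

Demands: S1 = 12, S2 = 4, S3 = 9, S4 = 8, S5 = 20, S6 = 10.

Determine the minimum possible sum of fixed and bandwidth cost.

483

Open {A, D}: assign each demand point to its cheapest open site.
  S1→A 12×10=120, S2→D 4×6=24, S3→D 9×5=45, S4→D 8×4=32, S5→A 20×4=80, S6→D 10×7=70
  bandwidth cost 371, fixed 112 → total 483.
Compare {A, C, D}: bandwidth cost 371 + fixed 177 = 548.
Compare {A, B}: bandwidth cost 386 + fixed 186 = 572.
Compare {A}: bandwidth cost 511 + fixed 62 = 573.
All other subsets cost ≥ 548. Minimum total cost: 483.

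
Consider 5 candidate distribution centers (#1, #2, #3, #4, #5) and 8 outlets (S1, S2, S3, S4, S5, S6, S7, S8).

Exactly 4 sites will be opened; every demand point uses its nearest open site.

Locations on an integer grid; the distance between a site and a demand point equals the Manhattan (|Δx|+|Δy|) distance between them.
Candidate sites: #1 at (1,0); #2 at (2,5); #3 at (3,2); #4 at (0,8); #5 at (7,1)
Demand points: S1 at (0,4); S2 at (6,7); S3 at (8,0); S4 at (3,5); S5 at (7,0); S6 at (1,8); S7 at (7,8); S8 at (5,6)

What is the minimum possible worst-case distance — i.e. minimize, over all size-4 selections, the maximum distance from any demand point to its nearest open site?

7

Open {#1, #2, #3, #4}.
  Farthest demand point is S3 at distance 7 (to #1); all others are ≤ 7.
With {#1, #2, #3, #5} the worst case is 7.
With {#1, #2, #4, #5} the worst case is 7.
No size-4 selection achieves below 7.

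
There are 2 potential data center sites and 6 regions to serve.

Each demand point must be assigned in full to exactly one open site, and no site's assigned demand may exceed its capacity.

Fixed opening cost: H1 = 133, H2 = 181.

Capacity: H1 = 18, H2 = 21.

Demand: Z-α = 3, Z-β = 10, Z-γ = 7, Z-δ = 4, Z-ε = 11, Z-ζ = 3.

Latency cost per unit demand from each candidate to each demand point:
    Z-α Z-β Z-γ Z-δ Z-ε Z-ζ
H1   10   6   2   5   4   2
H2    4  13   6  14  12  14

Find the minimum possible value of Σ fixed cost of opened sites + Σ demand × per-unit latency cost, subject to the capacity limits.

Open {H1, H2}; cheapest assignment that respects the capacities:
  H1 (cap 18, load 18): Z-δ, Z-ε, Z-ζ — cost 4×5 + 11×4 + 3×2 = 70
  H2 (cap 21, load 20): Z-α, Z-β, Z-γ — cost 3×4 + 10×13 + 7×6 = 184
  Shipping 254, fixed 314 → total 568.
  Any other capacity-feasible assignment to {H1, H2} ships for at least 254.
Total demand is 38 and no other set of sites has combined capacity ≥ 38, so {H1, H2} is the only feasible choice of open sites. Minimum: 568.

568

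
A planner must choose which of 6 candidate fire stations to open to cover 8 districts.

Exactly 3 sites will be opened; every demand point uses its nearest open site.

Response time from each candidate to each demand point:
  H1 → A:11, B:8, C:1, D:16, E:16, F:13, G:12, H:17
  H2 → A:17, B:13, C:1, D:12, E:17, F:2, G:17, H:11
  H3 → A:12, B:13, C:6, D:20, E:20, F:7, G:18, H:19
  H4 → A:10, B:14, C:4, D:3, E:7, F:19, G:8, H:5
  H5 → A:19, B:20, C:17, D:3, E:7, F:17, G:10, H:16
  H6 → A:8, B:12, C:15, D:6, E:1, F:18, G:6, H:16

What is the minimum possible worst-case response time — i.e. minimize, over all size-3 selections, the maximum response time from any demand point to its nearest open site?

10

Open {H1, H2, H4}.
  Farthest demand point is A at response time 10 (to H4); all others are ≤ 10.
With {H1, H3, H4} the worst case is 10.
With {H1, H2, H5} the worst case is 11.
No size-3 selection achieves below 10.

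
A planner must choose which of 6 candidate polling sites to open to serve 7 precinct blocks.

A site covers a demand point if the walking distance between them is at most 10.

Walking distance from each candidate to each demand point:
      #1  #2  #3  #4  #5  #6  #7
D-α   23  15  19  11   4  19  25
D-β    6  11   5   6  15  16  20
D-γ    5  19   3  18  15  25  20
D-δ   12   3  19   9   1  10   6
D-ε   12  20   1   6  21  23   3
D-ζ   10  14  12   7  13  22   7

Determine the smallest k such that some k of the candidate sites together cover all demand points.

Coverage sets (demand points within 10 of each site):
  D-α: {#5}
  D-β: {#1, #3, #4}
  D-γ: {#1, #3}
  D-δ: {#2, #4, #5, #6, #7}
  D-ε: {#3, #4, #7}
  D-ζ: {#1, #4, #7}
No single site covers all 7 demand points.
But {D-β, D-δ} covers everything, so the minimum is 2.

2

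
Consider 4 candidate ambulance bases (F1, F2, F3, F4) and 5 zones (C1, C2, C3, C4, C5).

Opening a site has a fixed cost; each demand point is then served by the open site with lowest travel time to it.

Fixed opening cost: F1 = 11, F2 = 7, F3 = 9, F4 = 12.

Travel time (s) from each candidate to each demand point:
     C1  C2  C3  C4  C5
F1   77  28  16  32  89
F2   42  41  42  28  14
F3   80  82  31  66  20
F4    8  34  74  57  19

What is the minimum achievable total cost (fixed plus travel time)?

Open {F1, F2, F4}: assign each demand point to its cheapest open site.
  C1→F4 8, C2→F1 28, C3→F1 16, C4→F2 28, C5→F2 14
  travel time 94, fixed 30 → total 124.
Compare {F1, F4}: travel time 103 + fixed 23 = 126.
Compare {F1, F2, F3, F4}: travel time 94 + fixed 39 = 133.
Compare {F1, F3, F4}: travel time 103 + fixed 32 = 135.
All other subsets cost ≥ 126. Minimum total cost: 124.

124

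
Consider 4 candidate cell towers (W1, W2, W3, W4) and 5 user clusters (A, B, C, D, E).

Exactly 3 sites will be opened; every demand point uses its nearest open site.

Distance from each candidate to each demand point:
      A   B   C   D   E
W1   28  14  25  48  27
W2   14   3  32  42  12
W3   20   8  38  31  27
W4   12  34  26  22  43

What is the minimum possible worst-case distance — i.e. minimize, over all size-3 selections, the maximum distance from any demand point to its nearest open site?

25

Open {W1, W2, W4}.
  Farthest demand point is C at distance 25 (to W1); all others are ≤ 25.
With {W2, W3, W4} the worst case is 26.
With {W1, W3, W4} the worst case is 27.
No size-3 selection achieves below 25.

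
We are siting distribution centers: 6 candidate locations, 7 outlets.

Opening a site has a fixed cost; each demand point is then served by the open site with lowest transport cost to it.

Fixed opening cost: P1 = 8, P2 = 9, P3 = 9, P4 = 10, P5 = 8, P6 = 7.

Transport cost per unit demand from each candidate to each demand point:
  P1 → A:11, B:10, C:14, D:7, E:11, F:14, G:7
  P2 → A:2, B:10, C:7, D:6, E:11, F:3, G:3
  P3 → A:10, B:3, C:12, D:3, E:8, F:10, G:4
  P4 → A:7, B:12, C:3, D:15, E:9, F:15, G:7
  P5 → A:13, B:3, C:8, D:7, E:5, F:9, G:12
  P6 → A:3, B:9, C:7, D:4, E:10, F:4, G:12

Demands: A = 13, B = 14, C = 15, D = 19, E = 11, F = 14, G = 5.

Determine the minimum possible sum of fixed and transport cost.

318

Open {P2, P3, P4, P5}: assign each demand point to its cheapest open site.
  A→P2 13×2=26, B→P3 14×3=42, C→P4 15×3=45, D→P3 19×3=57, E→P5 11×5=55, F→P2 14×3=42, G→P2 5×3=15
  transport cost 282, fixed 36 → total 318.
Compare {P2, P3, P4, P5, P6}: transport cost 282 + fixed 43 = 325.
Compare {P1, P2, P3, P4, P5}: transport cost 282 + fixed 44 = 326.
Compare {P1, P2, P3, P4, P5, P6}: transport cost 282 + fixed 51 = 333.
All other subsets cost ≥ 325. Minimum total cost: 318.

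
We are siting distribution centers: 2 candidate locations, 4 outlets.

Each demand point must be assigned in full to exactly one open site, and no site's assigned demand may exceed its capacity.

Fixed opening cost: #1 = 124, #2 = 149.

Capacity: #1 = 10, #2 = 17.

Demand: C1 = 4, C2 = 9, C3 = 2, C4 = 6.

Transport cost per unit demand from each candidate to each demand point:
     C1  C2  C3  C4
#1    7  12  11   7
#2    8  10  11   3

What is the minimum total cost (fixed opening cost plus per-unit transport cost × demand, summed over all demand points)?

431

Open {#1, #2}; cheapest assignment that respects the capacities:
  #1 (cap 10, load 6): C1, C3 — cost 4×7 + 2×11 = 50
  #2 (cap 17, load 15): C2, C4 — cost 9×10 + 6×3 = 108
  Shipping 158, fixed 273 → total 431.
  Any other capacity-feasible assignment to {#1, #2} ships for at least 158.
Total demand is 21 and no other set of sites has combined capacity ≥ 21, so {#1, #2} is the only feasible choice of open sites. Minimum: 431.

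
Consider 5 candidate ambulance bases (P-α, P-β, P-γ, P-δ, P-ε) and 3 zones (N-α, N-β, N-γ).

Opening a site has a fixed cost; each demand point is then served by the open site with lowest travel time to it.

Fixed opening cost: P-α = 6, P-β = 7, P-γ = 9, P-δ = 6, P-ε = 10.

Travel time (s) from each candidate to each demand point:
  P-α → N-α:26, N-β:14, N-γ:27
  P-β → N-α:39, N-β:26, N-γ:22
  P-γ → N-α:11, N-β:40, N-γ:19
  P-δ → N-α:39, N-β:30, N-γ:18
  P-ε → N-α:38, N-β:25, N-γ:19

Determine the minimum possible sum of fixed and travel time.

59

Open {P-α, P-γ}: assign each demand point to its cheapest open site.
  N-α→P-γ 11, N-β→P-α 14, N-γ→P-γ 19
  travel time 44, fixed 15 → total 59.
Compare {P-α, P-γ, P-δ}: travel time 43 + fixed 21 = 64.
Compare {P-α, P-β, P-γ}: travel time 44 + fixed 22 = 66.
Compare {P-α, P-γ, P-ε}: travel time 44 + fixed 25 = 69.
All other subsets cost ≥ 64. Minimum total cost: 59.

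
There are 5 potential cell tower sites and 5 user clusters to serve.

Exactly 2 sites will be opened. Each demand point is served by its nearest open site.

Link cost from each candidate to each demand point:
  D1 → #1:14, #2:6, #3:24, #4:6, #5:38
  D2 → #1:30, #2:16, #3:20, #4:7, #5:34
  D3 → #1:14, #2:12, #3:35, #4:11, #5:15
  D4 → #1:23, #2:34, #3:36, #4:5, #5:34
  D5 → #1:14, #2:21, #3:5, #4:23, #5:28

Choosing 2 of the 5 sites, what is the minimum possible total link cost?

Open {D3, D5}.
  #1→D3 14, #2→D3 12, #3→D5 5, #4→D3 11, #5→D3 15  ⇒ total 57.
Compare {D1, D5}: total 59.
Compare {D1, D3}: total 65.
No size-2 selection does better; minimum is 57.

57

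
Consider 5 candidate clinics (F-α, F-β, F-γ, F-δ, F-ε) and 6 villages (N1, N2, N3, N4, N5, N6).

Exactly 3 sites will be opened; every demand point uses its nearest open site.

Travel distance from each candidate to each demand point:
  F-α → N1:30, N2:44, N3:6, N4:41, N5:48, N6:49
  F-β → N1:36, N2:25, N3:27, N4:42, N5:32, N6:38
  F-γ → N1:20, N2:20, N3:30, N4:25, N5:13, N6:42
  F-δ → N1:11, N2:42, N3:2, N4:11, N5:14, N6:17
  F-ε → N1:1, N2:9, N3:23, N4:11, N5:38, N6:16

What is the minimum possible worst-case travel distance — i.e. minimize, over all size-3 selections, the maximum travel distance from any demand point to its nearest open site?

16

Open {F-α, F-γ, F-ε}.
  Farthest demand point is N6 at travel distance 16 (to F-ε); all others are ≤ 16.
With {F-α, F-δ, F-ε} the worst case is 16.
With {F-β, F-δ, F-ε} the worst case is 16.
No size-3 selection achieves below 16.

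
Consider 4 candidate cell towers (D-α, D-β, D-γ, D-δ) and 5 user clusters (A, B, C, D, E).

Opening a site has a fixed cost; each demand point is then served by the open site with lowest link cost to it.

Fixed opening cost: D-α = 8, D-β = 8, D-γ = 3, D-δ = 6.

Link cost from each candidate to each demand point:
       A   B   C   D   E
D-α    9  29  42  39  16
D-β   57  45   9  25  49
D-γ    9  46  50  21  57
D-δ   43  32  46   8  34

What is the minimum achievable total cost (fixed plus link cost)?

93

Open {D-α, D-β, D-δ}: assign each demand point to its cheapest open site.
  A→D-α 9, B→D-α 29, C→D-β 9, D→D-δ 8, E→D-α 16
  link cost 71, fixed 22 → total 93.
Compare {D-α, D-β, D-γ, D-δ}: link cost 71 + fixed 25 = 96.
Compare {D-α, D-β, D-γ}: link cost 84 + fixed 19 = 103.
Compare {D-α, D-β}: link cost 88 + fixed 16 = 104.
All other subsets cost ≥ 96. Minimum total cost: 93.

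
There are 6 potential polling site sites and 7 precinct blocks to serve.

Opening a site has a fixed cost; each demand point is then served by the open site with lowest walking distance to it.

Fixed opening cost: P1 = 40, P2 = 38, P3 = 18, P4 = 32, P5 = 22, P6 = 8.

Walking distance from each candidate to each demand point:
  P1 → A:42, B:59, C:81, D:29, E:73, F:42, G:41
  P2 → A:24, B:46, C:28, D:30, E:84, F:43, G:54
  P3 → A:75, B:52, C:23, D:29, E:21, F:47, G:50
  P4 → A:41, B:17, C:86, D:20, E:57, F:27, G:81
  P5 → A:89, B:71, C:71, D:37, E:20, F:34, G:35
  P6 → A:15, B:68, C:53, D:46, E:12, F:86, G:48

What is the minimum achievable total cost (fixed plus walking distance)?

Open {P3, P4, P6}: assign each demand point to its cheapest open site.
  A→P6 15, B→P4 17, C→P3 23, D→P4 20, E→P6 12, F→P4 27, G→P6 48
  walking distance 162, fixed 58 → total 220.
Compare {P3, P4, P5, P6}: walking distance 149 + fixed 80 = 229.
Compare {P4, P6}: walking distance 192 + fixed 40 = 232.
Compare {P4, P5, P6}: walking distance 179 + fixed 62 = 241.
All other subsets cost ≥ 229. Minimum total cost: 220.

220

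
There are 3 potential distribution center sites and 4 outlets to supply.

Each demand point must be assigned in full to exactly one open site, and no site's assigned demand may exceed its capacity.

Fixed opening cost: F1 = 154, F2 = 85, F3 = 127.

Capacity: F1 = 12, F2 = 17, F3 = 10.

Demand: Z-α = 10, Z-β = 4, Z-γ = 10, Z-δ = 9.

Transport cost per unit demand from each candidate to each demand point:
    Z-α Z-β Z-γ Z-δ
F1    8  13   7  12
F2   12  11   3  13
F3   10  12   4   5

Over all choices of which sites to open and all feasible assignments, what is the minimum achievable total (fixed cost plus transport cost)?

565

Open {F1, F2, F3}; cheapest assignment that respects the capacities:
  F1 (cap 12, load 10): Z-α — cost 10×8 = 80
  F2 (cap 17, load 14): Z-β, Z-γ — cost 4×11 + 10×3 = 74
  F3 (cap 10, load 9): Z-δ — cost 9×5 = 45
  Shipping 199, fixed 366 → total 565.
  Any other capacity-feasible assignment to {F1, F2, F3} ships for at least 199.
Total demand is 33 and no other set of sites has combined capacity ≥ 33, so {F1, F2, F3} is the only feasible choice of open sites. Minimum: 565.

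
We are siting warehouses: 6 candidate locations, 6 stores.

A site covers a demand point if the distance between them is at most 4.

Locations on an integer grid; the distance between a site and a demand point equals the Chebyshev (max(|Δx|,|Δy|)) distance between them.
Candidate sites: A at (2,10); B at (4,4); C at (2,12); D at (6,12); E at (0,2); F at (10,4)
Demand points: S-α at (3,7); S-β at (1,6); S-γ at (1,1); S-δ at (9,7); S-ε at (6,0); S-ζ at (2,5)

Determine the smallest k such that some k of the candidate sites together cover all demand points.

Coverage sets (demand points within 4 of each site):
  A: {S-α, S-β}
  B: {S-α, S-β, S-γ, S-ε, S-ζ}
  C: {}
  D: {}
  E: {S-β, S-γ, S-ζ}
  F: {S-δ, S-ε}
No single site covers all 6 demand points.
But {B, F} covers everything, so the minimum is 2.

2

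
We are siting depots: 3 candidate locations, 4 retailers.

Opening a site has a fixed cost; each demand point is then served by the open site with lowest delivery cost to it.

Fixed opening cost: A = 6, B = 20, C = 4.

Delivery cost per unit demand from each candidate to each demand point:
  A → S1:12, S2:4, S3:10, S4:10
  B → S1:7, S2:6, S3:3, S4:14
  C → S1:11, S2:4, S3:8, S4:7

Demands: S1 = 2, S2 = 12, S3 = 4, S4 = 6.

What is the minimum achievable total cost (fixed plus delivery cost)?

Open {B, C}: assign each demand point to its cheapest open site.
  S1→B 2×7=14, S2→C 12×4=48, S3→B 4×3=12, S4→C 6×7=42
  delivery cost 116, fixed 24 → total 140.
Compare {A, B, C}: delivery cost 116 + fixed 30 = 146.
Compare {C}: delivery cost 144 + fixed 4 = 148.
Compare {A, C}: delivery cost 144 + fixed 10 = 154.
All other subsets cost ≥ 146. Minimum total cost: 140.

140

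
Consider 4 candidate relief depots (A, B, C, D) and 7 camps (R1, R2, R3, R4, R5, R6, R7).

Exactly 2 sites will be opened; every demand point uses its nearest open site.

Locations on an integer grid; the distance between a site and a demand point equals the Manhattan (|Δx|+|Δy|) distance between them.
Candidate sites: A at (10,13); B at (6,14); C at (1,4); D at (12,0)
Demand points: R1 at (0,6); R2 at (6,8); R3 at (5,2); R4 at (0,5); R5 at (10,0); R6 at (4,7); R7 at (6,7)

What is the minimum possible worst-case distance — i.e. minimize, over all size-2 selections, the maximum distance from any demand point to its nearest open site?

9

Open {C, D}.
  Farthest demand point is R2 at distance 9 (to C); all others are ≤ 9.
With {A, C} the worst case is 13.
With {B, C} the worst case is 13.
No size-2 selection achieves below 9.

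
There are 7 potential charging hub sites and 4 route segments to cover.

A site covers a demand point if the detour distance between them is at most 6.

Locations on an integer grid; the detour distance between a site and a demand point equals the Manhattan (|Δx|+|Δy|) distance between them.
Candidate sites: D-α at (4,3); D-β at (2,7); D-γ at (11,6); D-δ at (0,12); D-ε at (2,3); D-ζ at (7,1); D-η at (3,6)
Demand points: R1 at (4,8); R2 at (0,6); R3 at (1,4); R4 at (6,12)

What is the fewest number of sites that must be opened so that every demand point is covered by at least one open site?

Coverage sets (demand points within 6 of each site):
  D-α: {R1, R3}
  D-β: {R1, R2, R3}
  D-γ: {}
  D-δ: {R2, R4}
  D-ε: {R2, R3}
  D-ζ: {}
  D-η: {R1, R2, R3}
No single site covers all 4 demand points.
But {D-α, D-δ} covers everything, so the minimum is 2.

2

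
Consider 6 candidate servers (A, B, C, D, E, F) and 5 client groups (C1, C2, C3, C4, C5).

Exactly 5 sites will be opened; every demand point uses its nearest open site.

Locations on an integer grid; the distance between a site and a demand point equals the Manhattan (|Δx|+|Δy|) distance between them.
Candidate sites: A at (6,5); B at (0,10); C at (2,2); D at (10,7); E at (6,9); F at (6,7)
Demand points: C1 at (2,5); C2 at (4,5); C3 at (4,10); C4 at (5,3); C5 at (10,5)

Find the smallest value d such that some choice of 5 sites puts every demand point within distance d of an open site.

3

Open {A, B, C, D, E}.
  Farthest demand point is C1 at distance 3 (to C); all others are ≤ 3.
With {A, C, D, E, F} the worst case is 3.
With {A, B, C, D, F} the worst case is 4.
No size-5 selection achieves below 3.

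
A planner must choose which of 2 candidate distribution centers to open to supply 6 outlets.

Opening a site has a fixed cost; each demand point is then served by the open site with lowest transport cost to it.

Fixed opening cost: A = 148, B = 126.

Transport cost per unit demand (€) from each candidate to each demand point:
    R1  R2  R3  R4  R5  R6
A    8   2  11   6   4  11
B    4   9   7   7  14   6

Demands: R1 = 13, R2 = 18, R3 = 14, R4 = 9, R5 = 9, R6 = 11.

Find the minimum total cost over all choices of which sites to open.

Open {A, B}: assign each demand point to its cheapest open site.
  R1→B 13×4=52, R2→A 18×2=36, R3→B 14×7=98, R4→A 9×6=54, R5→A 9×4=36, R6→B 11×6=66
  transport cost 342, fixed 274 → total 616.
Compare {A}: transport cost 505 + fixed 148 = 653.
Compare {B}: transport cost 567 + fixed 126 = 693.

616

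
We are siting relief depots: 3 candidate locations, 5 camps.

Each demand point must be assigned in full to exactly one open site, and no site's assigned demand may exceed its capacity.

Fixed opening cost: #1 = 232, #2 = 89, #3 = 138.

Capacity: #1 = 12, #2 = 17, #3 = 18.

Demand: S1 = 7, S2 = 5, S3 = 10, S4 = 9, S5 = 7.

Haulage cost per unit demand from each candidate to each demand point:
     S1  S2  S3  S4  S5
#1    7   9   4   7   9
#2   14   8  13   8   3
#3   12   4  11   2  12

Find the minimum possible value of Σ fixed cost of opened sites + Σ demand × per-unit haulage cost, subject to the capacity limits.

Open {#1, #2, #3}; cheapest assignment that respects the capacities:
  #1 (cap 12, load 10): S3 — cost 10×4 = 40
  #2 (cap 17, load 14): S1, S5 — cost 7×14 + 7×3 = 119
  #3 (cap 18, load 14): S2, S4 — cost 5×4 + 9×2 = 38
  Shipping 197, fixed 459 → total 656.
  Any other capacity-feasible assignment to {#1, #2, #3} ships for at least 197.
Total demand is 38 and no other set of sites has combined capacity ≥ 38, so {#1, #2, #3} is the only feasible choice of open sites. Minimum: 656.

656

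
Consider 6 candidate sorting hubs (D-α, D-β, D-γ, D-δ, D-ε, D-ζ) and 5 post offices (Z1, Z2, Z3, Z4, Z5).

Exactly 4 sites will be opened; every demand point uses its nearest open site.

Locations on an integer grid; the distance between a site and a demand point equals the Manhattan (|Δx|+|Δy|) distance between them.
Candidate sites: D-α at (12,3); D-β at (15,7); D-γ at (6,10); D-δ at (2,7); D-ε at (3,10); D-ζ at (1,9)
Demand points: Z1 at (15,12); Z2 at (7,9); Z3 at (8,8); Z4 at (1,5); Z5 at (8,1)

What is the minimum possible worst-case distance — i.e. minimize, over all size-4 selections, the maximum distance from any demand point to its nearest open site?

Open {D-α, D-β, D-γ, D-δ}.
  Farthest demand point is Z5 at distance 6 (to D-α); all others are ≤ 6.
With {D-α, D-β, D-γ, D-ζ} the worst case is 6.
With {D-α, D-β, D-γ, D-ε} the worst case is 7.
No size-4 selection achieves below 6.

6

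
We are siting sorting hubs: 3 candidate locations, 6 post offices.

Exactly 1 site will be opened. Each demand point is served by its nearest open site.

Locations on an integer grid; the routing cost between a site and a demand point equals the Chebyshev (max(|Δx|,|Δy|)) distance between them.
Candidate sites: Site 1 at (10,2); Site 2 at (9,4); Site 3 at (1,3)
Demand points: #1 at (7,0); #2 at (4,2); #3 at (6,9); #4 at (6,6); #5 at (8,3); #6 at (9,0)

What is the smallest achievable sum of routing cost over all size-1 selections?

Open {Site 2}.
  #1→Site 2 4, #2→Site 2 5, #3→Site 2 5, #4→Site 2 3, #5→Site 2 1, #6→Site 2 4  ⇒ total 22.
Compare {Site 1}: total 24.
Compare {Site 3}: total 35.

22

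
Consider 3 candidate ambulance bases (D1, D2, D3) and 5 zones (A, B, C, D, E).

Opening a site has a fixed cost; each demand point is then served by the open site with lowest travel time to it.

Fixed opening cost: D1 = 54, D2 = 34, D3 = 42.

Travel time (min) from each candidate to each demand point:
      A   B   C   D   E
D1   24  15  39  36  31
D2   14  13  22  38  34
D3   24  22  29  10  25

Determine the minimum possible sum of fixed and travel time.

152

Open {D3}: assign each demand point to its cheapest open site.
  A→D3 24, B→D3 22, C→D3 29, D→D3 10, E→D3 25
  travel time 110, fixed 42 → total 152.
Compare {D2}: travel time 121 + fixed 34 = 155.
Compare {D2, D3}: travel time 84 + fixed 76 = 160.
Compare {D1}: travel time 145 + fixed 54 = 199.
All other subsets cost ≥ 155. Minimum total cost: 152.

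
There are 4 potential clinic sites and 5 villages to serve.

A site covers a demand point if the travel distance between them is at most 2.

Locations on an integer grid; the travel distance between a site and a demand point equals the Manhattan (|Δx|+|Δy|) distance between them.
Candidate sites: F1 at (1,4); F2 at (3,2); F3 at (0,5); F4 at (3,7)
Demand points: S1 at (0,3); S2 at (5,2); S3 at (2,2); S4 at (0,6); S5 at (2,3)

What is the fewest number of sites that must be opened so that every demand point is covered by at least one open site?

2

Coverage sets (demand points within 2 of each site):
  F1: {S1, S5}
  F2: {S2, S3, S5}
  F3: {S1, S4}
  F4: {}
No single site covers all 5 demand points.
But {F2, F3} covers everything, so the minimum is 2.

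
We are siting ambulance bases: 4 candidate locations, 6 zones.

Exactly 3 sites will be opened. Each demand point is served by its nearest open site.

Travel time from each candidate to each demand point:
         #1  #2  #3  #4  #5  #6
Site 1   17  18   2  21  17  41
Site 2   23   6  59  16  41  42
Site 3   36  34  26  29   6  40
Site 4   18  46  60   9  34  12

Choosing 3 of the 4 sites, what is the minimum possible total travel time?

63

Open {Site 1, Site 2, Site 4}.
  #1→Site 1 17, #2→Site 2 6, #3→Site 1 2, #4→Site 4 9, #5→Site 1 17, #6→Site 4 12  ⇒ total 63.
Compare {Site 1, Site 3, Site 4}: total 64.
Compare {Site 2, Site 3, Site 4}: total 77.
No size-3 selection does better; minimum is 63.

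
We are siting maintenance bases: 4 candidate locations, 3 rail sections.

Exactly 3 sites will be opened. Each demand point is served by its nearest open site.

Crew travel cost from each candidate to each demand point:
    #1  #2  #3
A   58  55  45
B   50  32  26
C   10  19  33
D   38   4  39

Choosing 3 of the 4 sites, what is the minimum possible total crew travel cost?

40

Open {B, C, D}.
  #1→C 10, #2→D 4, #3→B 26  ⇒ total 40.
Compare {A, C, D}: total 47.
Compare {A, B, C}: total 55.
No size-3 selection does better; minimum is 40.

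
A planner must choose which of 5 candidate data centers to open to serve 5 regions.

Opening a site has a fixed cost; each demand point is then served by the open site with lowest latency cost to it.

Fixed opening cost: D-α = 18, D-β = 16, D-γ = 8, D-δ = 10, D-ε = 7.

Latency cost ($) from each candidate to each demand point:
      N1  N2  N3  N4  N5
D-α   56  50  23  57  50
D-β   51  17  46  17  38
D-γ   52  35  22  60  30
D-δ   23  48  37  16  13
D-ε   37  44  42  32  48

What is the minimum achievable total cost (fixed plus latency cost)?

Open {D-β, D-γ, D-δ}: assign each demand point to its cheapest open site.
  N1→D-δ 23, N2→D-β 17, N3→D-γ 22, N4→D-δ 16, N5→D-δ 13
  latency cost 91, fixed 34 → total 125.
Compare {D-γ, D-δ}: latency cost 109 + fixed 18 = 127.
Compare {D-β, D-δ}: latency cost 106 + fixed 26 = 132.
Compare {D-β, D-γ, D-δ, D-ε}: latency cost 91 + fixed 41 = 132.
All other subsets cost ≥ 127. Minimum total cost: 125.

125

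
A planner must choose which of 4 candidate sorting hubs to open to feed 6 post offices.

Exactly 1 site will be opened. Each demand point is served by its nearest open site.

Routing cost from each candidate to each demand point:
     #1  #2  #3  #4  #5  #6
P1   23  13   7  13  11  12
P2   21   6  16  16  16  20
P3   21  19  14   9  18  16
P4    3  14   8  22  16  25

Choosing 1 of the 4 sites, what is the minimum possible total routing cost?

79

Open {P1}.
  #1→P1 23, #2→P1 13, #3→P1 7, #4→P1 13, #5→P1 11, #6→P1 12  ⇒ total 79.
Compare {P4}: total 88.
Compare {P2}: total 95.
No size-1 selection does better; minimum is 79.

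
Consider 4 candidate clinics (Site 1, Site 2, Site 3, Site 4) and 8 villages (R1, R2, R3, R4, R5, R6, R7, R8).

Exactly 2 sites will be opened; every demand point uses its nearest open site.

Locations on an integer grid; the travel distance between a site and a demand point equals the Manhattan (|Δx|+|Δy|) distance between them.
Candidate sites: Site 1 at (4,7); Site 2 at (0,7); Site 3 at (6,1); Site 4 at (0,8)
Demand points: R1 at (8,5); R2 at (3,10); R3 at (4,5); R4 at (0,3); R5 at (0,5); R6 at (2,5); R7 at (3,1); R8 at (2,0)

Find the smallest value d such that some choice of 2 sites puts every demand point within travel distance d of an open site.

Open {Site 2, Site 3}.
  Farthest demand point is R1 at travel distance 6 (to Site 3); all others are ≤ 6.
With {Site 3, Site 4} the worst case is 6.
With {Site 1, Site 3} the worst case is 8.
No size-2 selection achieves below 6.

6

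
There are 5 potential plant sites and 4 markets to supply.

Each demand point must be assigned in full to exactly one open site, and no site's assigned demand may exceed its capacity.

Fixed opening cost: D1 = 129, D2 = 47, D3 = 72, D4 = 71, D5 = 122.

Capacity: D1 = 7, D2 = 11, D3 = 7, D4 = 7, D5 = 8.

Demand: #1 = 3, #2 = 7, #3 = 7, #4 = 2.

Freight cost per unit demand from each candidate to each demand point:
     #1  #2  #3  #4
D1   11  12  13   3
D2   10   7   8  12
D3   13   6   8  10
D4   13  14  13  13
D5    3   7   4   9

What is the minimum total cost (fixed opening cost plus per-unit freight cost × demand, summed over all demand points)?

344

Open {D2, D3, D4}; cheapest assignment that respects the capacities:
  D2 (cap 11, load 10): #1, #3 — cost 3×10 + 7×8 = 86
  D3 (cap 7, load 7): #2 — cost 7×6 = 42
  D4 (cap 7, load 2): #4 — cost 2×13 = 26
  Shipping 154, fixed 190 → total 344.
  Any other capacity-feasible assignment to {D2, D3, D4} ships for at least 154.
Compare {D2, D3, D5}: its best feasible assignment gives total 365.
Compare {D2, D4, D5}: its best feasible assignment gives total 373.
Every other set of open sites that can feasibly serve all demand totals ≥ 365 even under its best assignment. Minimum: 344.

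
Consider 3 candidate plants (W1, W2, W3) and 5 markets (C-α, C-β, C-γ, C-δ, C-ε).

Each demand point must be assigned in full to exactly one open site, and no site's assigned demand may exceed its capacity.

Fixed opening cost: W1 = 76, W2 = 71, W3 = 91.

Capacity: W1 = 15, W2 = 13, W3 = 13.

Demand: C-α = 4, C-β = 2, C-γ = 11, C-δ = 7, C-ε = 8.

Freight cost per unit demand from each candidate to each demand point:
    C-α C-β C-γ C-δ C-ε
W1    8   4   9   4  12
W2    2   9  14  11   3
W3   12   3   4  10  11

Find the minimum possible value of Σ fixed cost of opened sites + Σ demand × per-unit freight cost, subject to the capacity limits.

348

Open {W1, W2, W3}; cheapest assignment that respects the capacities:
  W1 (cap 15, load 7): C-δ — cost 7×4 = 28
  W2 (cap 13, load 12): C-α, C-ε — cost 4×2 + 8×3 = 32
  W3 (cap 13, load 13): C-β, C-γ — cost 2×3 + 11×4 = 50
  Shipping 110, fixed 238 → total 348.
  Any other capacity-feasible assignment to {W1, W2, W3} ships for at least 110.
Total demand is 32 and no other set of sites has combined capacity ≥ 32, so {W1, W2, W3} is the only feasible choice of open sites. Minimum: 348.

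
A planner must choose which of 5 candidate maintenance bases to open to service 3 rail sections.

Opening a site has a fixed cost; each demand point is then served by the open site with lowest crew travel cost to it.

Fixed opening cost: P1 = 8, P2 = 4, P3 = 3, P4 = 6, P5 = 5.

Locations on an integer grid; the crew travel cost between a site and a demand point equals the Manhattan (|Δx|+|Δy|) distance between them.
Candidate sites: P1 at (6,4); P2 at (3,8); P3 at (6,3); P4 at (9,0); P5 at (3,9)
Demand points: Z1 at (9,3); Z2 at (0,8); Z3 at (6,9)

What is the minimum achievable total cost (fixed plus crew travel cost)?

17

Open {P2, P3}: assign each demand point to its cheapest open site.
  Z1→P3 3, Z2→P2 3, Z3→P2 4
  crew travel cost 10, fixed 7 → total 17.
Compare {P3, P5}: crew travel cost 10 + fixed 8 = 18.
Compare {P2, P4}: crew travel cost 10 + fixed 10 = 20.
Compare {P4, P5}: crew travel cost 10 + fixed 11 = 21.
All other subsets cost ≥ 18. Minimum total cost: 17.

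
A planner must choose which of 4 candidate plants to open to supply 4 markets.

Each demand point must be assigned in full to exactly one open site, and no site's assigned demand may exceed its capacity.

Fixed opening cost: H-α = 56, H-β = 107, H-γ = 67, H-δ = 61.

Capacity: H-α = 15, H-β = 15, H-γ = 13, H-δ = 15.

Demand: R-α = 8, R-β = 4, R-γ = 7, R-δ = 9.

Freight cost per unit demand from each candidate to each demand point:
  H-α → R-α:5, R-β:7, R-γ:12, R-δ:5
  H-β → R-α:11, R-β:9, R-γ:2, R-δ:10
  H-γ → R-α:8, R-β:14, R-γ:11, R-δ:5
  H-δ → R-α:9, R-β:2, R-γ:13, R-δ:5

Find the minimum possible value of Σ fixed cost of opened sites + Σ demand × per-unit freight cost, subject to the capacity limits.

Open {H-α, H-δ}; cheapest assignment that respects the capacities:
  H-α (cap 15, load 15): R-α, R-γ — cost 8×5 + 7×12 = 124
  H-δ (cap 15, load 13): R-β, R-δ — cost 4×2 + 9×5 = 53
  Shipping 177, fixed 117 → total 294.
  Any other capacity-feasible assignment to {H-α, H-δ} ships for at least 177.
Compare {H-β, H-δ}: its best feasible assignment gives total 323.
Compare {H-α, H-β, H-δ}: its best feasible assignment gives total 331.
Every other set of open sites that can feasibly serve all demand totals ≥ 323 even under its best assignment. Minimum: 294.

294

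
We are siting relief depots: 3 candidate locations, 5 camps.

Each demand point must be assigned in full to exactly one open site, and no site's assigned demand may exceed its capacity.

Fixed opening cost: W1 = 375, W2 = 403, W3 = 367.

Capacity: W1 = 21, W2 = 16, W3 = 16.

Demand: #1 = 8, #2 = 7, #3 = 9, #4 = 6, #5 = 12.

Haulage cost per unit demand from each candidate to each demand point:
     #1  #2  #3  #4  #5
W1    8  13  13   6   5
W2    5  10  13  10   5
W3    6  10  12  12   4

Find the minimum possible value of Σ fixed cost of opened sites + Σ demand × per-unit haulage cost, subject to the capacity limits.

Open {W1, W2, W3}; cheapest assignment that respects the capacities:
  W1 (cap 21, load 15): #3, #4 — cost 9×13 + 6×6 = 153
  W2 (cap 16, load 15): #1, #2 — cost 8×5 + 7×10 = 110
  W3 (cap 16, load 12): #5 — cost 12×4 = 48
  Shipping 311, fixed 1145 → total 1456.
  Any other capacity-feasible assignment to {W1, W2, W3} ships for at least 311.
Total demand is 42 and no other set of sites has combined capacity ≥ 42, so {W1, W2, W3} is the only feasible choice of open sites. Minimum: 1456.

1456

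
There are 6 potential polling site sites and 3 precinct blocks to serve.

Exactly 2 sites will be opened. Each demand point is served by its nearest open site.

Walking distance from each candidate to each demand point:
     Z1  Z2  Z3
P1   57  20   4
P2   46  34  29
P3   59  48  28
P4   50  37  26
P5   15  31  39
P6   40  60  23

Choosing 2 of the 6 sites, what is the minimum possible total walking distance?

39

Open {P1, P5}.
  Z1→P5 15, Z2→P1 20, Z3→P1 4  ⇒ total 39.
Compare {P1, P6}: total 64.
Compare {P5, P6}: total 69.
No size-2 selection does better; minimum is 39.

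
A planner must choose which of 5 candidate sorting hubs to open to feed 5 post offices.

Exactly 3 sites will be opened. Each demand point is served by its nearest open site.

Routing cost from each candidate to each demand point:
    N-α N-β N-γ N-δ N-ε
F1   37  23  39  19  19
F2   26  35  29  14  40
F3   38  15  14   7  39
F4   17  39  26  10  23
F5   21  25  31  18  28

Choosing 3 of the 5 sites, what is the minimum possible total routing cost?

72

Open {F1, F3, F4}.
  N-α→F4 17, N-β→F3 15, N-γ→F3 14, N-δ→F3 7, N-ε→F1 19  ⇒ total 72.
Compare {F1, F3, F5}: total 76.
Compare {F2, F3, F4}: total 76.
No size-3 selection does better; minimum is 72.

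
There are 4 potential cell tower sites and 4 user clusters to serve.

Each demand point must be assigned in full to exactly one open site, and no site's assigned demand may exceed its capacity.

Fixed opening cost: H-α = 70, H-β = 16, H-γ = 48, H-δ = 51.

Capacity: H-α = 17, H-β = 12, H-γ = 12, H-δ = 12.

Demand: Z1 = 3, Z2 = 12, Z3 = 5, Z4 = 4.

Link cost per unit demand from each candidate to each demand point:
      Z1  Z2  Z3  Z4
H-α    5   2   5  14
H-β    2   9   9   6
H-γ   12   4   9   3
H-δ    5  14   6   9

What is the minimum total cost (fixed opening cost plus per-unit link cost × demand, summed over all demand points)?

165

Open {H-α, H-β}; cheapest assignment that respects the capacities:
  H-α (cap 17, load 17): Z2, Z3 — cost 12×2 + 5×5 = 49
  H-β (cap 12, load 7): Z1, Z4 — cost 3×2 + 4×6 = 30
  Shipping 79, fixed 86 → total 165.
  Any other capacity-feasible assignment to {H-α, H-β} ships for at least 79.
Compare {H-β, H-γ}: its best feasible assignment gives total 187.
Compare {H-α, H-β, H-γ}: its best feasible assignment gives total 201.
Every other set of open sites that can feasibly serve all demand totals ≥ 187 even under its best assignment. Minimum: 165.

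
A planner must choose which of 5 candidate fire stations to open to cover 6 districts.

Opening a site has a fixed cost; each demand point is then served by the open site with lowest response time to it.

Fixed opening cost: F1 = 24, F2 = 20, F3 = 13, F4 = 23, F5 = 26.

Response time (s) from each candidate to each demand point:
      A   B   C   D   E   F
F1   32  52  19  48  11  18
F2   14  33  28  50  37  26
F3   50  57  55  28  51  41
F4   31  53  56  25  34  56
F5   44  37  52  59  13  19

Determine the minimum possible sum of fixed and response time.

Open {F1, F2, F3}: assign each demand point to its cheapest open site.
  A→F2 14, B→F2 33, C→F1 19, D→F3 28, E→F1 11, F→F1 18
  response time 123, fixed 57 → total 180.
Compare {F1, F2}: response time 143 + fixed 44 = 187.
Compare {F1, F2, F4}: response time 120 + fixed 67 = 187.
Compare {F2, F3, F5}: response time 135 + fixed 59 = 194.
All other subsets cost ≥ 187. Minimum total cost: 180.

180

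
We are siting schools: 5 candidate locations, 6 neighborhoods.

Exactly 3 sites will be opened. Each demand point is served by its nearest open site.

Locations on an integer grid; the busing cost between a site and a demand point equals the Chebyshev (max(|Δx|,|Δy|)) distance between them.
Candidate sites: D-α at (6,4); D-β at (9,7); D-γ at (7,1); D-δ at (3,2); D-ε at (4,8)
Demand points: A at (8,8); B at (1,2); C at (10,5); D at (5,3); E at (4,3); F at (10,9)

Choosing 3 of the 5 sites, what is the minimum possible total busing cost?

Open {D-α, D-β, D-δ}.
  A→D-β 1, B→D-δ 2, C→D-β 2, D→D-α 1, E→D-δ 1, F→D-β 2  ⇒ total 9.
Compare {D-β, D-γ, D-δ}: total 10.
Compare {D-β, D-δ, D-ε}: total 10.
No size-3 selection does better; minimum is 9.

9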